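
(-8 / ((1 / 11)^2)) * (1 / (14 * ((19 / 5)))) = -2420 / 133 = -18.20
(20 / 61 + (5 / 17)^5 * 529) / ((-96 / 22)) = -473871805 / 1385780432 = -0.34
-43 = -43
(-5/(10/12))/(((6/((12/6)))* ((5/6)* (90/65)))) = -26/15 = -1.73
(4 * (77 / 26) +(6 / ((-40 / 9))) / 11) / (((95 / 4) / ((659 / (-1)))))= -22095611 / 67925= -325.29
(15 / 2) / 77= 15 / 154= 0.10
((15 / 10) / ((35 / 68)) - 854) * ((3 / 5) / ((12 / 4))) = -29788 / 175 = -170.22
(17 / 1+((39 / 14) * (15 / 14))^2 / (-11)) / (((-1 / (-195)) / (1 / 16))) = 1334105565 / 6761216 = 197.32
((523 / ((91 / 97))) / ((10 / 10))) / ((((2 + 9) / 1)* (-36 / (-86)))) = 2181433 / 18018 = 121.07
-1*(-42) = 42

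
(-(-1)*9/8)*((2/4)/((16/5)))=45/256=0.18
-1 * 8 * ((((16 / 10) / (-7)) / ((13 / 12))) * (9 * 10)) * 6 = 82944 / 91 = 911.47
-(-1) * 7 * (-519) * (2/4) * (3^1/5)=-10899/10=-1089.90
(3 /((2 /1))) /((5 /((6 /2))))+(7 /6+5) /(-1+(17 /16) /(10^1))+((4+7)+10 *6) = 65.00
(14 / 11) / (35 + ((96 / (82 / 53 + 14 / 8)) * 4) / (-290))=472990 / 12857977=0.04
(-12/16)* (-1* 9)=27/4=6.75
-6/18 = -1/3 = -0.33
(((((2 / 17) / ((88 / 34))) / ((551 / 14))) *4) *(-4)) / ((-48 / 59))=413 / 18183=0.02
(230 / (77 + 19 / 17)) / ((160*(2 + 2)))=391 / 84992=0.00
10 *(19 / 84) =95 / 42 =2.26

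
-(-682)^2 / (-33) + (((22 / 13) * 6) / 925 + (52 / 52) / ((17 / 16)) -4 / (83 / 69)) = 717323458556 / 50901825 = 14092.29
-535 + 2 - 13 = -546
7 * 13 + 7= 98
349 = 349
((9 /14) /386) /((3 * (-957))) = -1 /1723876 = -0.00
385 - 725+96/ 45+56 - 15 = -4453/ 15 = -296.87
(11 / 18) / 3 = 11 / 54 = 0.20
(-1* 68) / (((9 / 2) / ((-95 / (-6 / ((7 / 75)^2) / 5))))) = -63308 / 6075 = -10.42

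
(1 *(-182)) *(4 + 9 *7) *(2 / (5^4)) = -24388 / 625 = -39.02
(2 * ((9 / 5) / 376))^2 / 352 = 0.00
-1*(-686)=686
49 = 49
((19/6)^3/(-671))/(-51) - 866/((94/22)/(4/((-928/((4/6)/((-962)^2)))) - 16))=944877038392326761/291368413345581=3242.89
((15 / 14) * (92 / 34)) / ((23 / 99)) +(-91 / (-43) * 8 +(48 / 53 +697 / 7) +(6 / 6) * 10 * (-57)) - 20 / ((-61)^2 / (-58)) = -443821257952 / 1009138921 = -439.80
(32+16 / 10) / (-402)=-28 / 335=-0.08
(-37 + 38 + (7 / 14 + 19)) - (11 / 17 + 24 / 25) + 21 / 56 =65511 / 3400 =19.27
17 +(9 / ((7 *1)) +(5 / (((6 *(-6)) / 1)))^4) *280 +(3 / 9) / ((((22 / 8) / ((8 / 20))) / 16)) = 4363515797 / 11547360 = 377.88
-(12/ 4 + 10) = -13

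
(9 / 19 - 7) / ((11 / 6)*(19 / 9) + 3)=-6696 / 7049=-0.95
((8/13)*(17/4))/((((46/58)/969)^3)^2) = 16742085933600075881586832434/1924466557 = 8699598271896639605.56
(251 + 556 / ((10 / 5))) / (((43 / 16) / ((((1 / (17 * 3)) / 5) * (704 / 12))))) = 1489664 / 32895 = 45.29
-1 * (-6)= 6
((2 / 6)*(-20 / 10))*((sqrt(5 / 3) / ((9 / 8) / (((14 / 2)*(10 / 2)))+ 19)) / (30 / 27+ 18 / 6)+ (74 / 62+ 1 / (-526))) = -6477 / 8153-560*sqrt(15) / 197173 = -0.81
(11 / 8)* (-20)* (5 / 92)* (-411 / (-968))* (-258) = 1325475 / 8096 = 163.72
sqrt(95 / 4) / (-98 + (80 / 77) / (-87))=-0.05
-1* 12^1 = -12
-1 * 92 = -92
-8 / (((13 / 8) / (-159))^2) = -12943872 / 169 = -76590.96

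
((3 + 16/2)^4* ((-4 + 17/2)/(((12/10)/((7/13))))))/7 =219615/52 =4223.37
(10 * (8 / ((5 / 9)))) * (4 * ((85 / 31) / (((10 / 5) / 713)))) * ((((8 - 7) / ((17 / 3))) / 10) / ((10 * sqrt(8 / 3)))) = 608.45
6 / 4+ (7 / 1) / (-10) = 4 / 5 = 0.80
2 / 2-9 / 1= -8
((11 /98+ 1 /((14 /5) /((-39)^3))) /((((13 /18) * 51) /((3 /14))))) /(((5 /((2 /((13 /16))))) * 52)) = -74741544 /64053535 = -1.17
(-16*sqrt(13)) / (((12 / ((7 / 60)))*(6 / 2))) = -7*sqrt(13) / 135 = -0.19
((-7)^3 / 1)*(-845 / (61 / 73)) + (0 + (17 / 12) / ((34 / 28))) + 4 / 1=126949621 / 366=346856.89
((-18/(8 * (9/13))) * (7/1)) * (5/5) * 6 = -273/2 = -136.50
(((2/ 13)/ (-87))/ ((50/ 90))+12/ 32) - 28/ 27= -270851/ 407160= -0.67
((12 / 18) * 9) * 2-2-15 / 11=95 / 11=8.64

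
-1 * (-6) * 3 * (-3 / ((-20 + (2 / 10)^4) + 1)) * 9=50625 / 1979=25.58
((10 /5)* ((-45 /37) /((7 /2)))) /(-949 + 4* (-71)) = 0.00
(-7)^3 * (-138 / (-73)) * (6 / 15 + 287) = -68018958 / 365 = -186353.31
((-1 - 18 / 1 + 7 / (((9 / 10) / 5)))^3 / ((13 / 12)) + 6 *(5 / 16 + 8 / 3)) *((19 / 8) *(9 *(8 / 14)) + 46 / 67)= 2226373261085 / 23705136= 93919.45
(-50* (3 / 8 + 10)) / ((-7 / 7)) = 2075 / 4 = 518.75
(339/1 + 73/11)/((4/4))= 3802/11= 345.64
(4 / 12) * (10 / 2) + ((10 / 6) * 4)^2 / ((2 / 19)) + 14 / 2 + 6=3932 / 9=436.89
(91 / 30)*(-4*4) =-728 / 15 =-48.53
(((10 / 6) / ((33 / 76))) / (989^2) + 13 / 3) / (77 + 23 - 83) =419614289 / 1646177643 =0.25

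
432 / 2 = 216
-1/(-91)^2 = -1/8281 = -0.00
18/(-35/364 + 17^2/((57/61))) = 53352/916423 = 0.06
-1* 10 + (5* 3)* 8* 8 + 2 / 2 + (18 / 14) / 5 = 33294 / 35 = 951.26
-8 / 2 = -4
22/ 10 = 11/ 5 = 2.20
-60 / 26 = -30 / 13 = -2.31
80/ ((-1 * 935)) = -16/ 187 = -0.09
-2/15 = -0.13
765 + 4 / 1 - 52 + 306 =1023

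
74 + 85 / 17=79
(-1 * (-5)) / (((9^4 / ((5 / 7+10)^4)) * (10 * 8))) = 390625 / 3111696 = 0.13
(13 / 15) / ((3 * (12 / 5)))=0.12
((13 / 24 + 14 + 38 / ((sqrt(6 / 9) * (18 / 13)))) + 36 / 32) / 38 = 47 / 114 + 13 * sqrt(6) / 36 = 1.30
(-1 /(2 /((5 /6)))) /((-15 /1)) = 1 /36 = 0.03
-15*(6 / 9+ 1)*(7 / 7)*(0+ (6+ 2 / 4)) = -325 / 2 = -162.50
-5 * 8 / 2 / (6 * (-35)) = 2 / 21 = 0.10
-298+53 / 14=-4119 / 14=-294.21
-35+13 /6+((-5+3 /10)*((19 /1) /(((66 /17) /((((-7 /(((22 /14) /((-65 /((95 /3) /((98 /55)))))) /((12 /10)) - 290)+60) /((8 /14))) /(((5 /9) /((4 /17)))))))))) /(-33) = -1543189442723 /845961245250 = -1.82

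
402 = 402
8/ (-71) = -8/ 71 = -0.11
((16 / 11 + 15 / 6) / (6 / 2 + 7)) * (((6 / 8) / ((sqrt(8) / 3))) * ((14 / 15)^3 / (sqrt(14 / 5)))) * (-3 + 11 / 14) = -6293 * sqrt(35) / 110000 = -0.34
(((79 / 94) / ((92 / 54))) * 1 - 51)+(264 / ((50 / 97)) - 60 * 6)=10988721 / 108100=101.65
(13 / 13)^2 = 1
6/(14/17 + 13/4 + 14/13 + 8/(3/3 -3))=1768/339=5.22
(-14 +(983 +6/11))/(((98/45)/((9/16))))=250.42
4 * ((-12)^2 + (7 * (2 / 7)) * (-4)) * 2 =1088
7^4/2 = 2401/2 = 1200.50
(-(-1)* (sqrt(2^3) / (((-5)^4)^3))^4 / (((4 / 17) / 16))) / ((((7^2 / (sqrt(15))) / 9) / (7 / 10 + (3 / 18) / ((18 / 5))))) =438464* sqrt(15) / 2611244553918368183076381683349609375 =0.00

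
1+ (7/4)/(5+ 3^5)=999/992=1.01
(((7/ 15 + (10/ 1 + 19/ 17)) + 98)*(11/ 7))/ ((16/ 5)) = 5489/ 102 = 53.81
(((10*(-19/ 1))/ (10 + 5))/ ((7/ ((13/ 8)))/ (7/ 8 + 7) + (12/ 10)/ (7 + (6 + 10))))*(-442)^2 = -16647943260/ 4031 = -4129978.48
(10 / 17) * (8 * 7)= 32.94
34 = 34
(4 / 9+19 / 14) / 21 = 227 / 2646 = 0.09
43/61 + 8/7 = 789/427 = 1.85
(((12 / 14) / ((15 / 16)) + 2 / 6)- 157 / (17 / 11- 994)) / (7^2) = 537154 / 18722655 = 0.03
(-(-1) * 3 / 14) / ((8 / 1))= 3 / 112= 0.03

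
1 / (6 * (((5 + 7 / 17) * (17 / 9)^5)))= 19683 / 15367864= 0.00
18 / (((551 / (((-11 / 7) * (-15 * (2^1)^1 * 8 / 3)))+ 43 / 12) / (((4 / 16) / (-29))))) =-11880 / 609899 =-0.02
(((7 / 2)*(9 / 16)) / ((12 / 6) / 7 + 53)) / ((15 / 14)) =1029 / 29840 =0.03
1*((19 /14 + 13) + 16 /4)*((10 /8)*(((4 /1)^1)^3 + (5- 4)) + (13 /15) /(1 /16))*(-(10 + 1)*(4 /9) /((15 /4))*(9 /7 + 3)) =-64534756 /6615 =-9755.82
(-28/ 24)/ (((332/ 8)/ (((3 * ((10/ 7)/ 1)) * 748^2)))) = -5595040/ 83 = -67410.12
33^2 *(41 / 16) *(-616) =-3437973 / 2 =-1718986.50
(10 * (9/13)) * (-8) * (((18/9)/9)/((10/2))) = -32/13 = -2.46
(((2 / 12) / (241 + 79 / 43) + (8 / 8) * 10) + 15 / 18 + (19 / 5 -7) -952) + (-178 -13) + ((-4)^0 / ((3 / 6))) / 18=-1135.25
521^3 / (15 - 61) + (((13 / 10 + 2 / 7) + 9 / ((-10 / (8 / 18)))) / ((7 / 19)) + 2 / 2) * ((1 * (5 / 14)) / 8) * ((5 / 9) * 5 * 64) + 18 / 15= -727601607841 / 236670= -3074329.69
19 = 19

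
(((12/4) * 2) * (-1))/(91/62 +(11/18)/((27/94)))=-1.67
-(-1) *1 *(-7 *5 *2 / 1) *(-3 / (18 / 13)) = 455 / 3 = 151.67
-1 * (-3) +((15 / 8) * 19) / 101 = 2709 / 808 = 3.35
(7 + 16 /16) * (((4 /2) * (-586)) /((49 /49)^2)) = -9376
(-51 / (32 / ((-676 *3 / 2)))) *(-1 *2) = -25857 / 8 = -3232.12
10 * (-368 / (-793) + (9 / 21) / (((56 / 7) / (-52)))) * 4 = -515500 / 5551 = -92.87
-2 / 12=-0.17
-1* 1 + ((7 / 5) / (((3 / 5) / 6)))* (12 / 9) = 53 / 3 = 17.67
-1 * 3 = -3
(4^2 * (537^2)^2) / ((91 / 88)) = 1286644018315.25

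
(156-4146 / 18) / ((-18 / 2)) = 223 / 27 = 8.26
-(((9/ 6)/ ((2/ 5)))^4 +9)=-52929/ 256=-206.75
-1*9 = -9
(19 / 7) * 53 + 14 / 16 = 8105 / 56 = 144.73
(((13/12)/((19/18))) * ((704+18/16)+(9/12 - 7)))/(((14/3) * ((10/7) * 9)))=11.95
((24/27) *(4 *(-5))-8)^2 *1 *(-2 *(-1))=107648/81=1328.99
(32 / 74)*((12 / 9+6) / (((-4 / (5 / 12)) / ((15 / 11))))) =-50 / 111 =-0.45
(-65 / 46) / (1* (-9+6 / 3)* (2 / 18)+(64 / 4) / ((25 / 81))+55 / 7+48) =-102375 / 7746308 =-0.01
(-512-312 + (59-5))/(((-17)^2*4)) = -385/578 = -0.67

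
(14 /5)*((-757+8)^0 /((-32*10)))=-0.01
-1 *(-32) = 32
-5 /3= -1.67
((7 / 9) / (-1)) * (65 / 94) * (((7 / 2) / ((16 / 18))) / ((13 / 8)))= -1.30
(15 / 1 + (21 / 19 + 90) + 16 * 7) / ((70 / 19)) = 296 / 5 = 59.20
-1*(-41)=41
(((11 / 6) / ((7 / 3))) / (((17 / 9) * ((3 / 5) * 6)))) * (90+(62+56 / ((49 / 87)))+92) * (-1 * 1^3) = -39.68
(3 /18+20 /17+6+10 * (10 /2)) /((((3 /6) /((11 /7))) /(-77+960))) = 56811337 /357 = 159135.40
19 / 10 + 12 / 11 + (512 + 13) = 58079 / 110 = 527.99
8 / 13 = 0.62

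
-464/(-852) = 116/213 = 0.54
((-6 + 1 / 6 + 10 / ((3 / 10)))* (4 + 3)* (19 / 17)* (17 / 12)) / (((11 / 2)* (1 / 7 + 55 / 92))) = 74.82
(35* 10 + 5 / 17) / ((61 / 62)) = 369210 / 1037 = 356.04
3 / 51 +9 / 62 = 215 / 1054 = 0.20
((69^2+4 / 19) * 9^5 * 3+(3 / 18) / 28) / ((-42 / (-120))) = 13461209211335 / 5586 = 2409811888.89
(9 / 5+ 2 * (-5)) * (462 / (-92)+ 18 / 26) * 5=106149 / 598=177.51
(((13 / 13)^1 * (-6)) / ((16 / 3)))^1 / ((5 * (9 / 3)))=-3 / 40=-0.08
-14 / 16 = -7 / 8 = -0.88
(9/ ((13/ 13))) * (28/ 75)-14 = -266/ 25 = -10.64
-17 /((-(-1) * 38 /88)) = -748 /19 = -39.37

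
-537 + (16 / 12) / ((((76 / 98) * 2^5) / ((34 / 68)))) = -979439 / 1824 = -536.97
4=4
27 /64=0.42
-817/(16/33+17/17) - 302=-41759/49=-852.22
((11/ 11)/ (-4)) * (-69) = 17.25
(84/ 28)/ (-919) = -3/ 919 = -0.00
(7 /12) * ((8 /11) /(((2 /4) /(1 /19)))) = 28 /627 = 0.04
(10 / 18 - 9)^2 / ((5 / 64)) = 369664 / 405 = 912.75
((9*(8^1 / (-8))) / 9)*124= -124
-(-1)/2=1/2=0.50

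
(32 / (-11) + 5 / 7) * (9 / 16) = -1521 / 1232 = -1.23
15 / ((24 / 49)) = 245 / 8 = 30.62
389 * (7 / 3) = 2723 / 3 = 907.67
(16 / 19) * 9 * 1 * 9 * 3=3888 / 19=204.63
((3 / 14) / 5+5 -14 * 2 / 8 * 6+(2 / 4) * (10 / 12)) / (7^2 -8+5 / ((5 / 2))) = -6527 / 18060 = -0.36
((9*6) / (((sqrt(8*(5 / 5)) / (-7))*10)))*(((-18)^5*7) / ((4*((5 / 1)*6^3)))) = 2893401*sqrt(2) / 100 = 40918.87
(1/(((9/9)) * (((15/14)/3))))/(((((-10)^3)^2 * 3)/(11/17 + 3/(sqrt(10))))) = 77/127500000 + 7 * sqrt(10)/25000000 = 0.00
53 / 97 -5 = -432 / 97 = -4.45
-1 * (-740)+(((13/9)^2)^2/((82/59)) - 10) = 394426559/538002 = 733.13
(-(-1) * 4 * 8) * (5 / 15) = 32 / 3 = 10.67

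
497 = 497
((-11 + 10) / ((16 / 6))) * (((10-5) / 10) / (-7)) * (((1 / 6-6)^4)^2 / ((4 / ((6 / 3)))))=321696484375 / 17915904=17955.92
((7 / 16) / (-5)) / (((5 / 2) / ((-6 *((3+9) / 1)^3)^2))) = -94058496 / 25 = -3762339.84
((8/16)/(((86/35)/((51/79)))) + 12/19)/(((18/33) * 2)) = 722227/1032688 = 0.70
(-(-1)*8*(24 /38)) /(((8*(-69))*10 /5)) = -2 /437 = -0.00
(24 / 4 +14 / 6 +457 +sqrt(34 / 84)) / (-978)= -698 / 1467-sqrt(714) / 41076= -0.48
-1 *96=-96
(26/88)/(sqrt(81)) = 13/396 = 0.03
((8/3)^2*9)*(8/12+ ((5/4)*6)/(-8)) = -52/3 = -17.33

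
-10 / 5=-2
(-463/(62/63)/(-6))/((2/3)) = 29169/248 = 117.62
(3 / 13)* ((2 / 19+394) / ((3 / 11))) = 6336 / 19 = 333.47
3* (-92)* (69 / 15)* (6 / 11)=-38088 / 55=-692.51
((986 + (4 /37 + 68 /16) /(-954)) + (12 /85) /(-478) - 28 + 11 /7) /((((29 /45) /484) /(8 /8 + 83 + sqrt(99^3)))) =13987390011908346 /231058747 + 692375805589463127 * sqrt(11) /3234822458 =770420711.98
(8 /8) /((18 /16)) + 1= 17 /9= 1.89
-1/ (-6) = 1/ 6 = 0.17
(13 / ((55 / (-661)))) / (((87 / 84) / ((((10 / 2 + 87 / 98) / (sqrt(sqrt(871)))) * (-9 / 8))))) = 3432573 * 871^(3 / 4) / 2992220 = 183.92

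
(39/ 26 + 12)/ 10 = 27/ 20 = 1.35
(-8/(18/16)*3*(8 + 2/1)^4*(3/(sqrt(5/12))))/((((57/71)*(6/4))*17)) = -36352000*sqrt(15)/2907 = -48431.61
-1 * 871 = -871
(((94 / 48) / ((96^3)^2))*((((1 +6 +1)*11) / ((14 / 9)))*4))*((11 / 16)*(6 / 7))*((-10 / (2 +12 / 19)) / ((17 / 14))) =-0.00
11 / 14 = 0.79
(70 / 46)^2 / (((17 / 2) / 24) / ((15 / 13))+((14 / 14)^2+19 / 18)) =14000 / 14283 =0.98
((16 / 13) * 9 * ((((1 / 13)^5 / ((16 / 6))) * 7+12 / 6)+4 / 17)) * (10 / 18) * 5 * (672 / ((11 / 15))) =63026.11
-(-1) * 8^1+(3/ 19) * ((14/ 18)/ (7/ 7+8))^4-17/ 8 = 12813593159/ 2181033864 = 5.88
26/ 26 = 1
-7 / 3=-2.33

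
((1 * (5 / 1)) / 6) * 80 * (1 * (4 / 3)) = 88.89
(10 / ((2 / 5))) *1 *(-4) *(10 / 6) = -500 / 3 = -166.67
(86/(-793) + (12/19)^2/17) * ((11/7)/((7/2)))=-9098980/238465409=-0.04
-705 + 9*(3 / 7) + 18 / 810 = -220853 / 315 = -701.12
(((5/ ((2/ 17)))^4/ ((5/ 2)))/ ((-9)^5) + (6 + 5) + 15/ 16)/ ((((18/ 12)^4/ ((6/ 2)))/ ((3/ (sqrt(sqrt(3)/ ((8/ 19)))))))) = -8.91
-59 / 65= -0.91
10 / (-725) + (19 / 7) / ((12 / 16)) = 10978 / 3045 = 3.61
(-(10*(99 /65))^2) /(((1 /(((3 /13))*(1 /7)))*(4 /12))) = -352836 /15379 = -22.94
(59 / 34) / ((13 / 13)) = 59 / 34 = 1.74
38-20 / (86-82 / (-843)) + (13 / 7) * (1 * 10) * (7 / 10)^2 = 1700829 / 36290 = 46.87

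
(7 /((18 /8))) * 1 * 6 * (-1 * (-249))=4648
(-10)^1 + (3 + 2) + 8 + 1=4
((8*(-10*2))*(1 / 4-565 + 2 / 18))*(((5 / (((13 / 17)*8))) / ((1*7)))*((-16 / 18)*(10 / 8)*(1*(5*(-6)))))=351606.63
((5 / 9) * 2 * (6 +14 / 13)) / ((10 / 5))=460 / 117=3.93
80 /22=40 /11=3.64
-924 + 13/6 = -5531/6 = -921.83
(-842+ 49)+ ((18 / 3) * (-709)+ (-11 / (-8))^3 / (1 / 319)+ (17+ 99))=-2100083 / 512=-4101.72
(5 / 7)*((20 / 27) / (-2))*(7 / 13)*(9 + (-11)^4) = -2086.89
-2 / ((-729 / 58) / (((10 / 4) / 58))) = 5 / 729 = 0.01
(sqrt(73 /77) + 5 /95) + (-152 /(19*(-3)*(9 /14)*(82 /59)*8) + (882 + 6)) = sqrt(5621) /77 + 18686258 /21033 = 889.40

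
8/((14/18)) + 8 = 128/7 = 18.29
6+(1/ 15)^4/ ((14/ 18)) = 236251/ 39375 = 6.00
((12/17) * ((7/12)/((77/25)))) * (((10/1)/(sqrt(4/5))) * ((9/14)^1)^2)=0.62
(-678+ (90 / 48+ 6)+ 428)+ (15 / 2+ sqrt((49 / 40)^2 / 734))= -234.58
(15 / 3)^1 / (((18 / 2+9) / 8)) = 20 / 9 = 2.22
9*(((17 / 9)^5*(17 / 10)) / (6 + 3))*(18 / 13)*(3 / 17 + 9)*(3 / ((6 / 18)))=5679428 / 1215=4674.43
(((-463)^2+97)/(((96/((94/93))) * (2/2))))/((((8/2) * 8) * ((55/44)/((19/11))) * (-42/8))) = -18.57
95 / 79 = 1.20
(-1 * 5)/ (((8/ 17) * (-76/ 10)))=1.40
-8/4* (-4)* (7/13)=56/13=4.31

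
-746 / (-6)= 373 / 3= 124.33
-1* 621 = -621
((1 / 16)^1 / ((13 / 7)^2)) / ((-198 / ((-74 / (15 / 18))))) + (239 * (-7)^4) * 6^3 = 27650592891733 / 223080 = 123949224.01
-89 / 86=-1.03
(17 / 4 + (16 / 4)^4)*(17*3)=53091 / 4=13272.75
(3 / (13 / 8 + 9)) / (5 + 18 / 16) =192 / 4165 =0.05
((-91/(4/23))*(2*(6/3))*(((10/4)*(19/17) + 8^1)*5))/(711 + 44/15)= -57609825/364106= -158.22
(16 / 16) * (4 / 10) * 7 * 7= 98 / 5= 19.60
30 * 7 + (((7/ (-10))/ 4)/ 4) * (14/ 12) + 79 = 277391/ 960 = 288.95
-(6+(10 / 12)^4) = -8401 / 1296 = -6.48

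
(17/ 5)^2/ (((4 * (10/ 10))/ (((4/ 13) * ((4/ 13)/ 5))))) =1156/ 21125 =0.05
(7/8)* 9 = 63/8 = 7.88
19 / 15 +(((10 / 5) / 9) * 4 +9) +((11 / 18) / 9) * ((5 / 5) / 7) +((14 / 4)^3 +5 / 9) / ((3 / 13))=4521583 / 22680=199.36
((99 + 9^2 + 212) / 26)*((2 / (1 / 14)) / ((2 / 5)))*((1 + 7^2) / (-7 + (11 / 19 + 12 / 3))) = -6517000 / 299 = -21795.99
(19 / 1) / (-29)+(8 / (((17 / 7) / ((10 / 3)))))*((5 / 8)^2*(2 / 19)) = -11447 / 56202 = -0.20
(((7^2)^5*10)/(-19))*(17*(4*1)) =-192083169320/19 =-10109640490.53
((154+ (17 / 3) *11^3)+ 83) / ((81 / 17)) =396746 / 243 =1632.70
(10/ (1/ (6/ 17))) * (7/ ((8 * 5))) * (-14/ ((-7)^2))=-3/ 17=-0.18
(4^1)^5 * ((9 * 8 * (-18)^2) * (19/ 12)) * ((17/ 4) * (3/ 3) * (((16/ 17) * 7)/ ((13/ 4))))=4236115968/ 13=325855074.46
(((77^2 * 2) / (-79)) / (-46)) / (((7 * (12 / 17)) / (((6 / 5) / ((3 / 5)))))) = 14399 / 10902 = 1.32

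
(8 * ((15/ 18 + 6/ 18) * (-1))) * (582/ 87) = -5432/ 87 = -62.44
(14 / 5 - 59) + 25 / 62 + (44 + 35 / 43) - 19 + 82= 693389 / 13330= 52.02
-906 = -906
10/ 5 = 2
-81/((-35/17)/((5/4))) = 1377/28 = 49.18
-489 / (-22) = 489 / 22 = 22.23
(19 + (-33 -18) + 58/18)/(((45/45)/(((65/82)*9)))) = -205.30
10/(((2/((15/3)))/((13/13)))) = 25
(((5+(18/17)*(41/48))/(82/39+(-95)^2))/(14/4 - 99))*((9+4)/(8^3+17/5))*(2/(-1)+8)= -2035605/1963895757722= -0.00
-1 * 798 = -798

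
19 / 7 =2.71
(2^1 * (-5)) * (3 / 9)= -10 / 3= -3.33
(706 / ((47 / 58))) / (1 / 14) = 573272 / 47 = 12197.28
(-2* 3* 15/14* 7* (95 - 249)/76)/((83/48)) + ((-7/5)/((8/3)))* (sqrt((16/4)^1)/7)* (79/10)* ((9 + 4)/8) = 128197263/2523200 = 50.81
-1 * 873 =-873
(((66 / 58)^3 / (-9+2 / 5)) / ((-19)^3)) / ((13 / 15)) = 2695275 / 93511840409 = 0.00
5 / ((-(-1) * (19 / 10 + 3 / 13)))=650 / 277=2.35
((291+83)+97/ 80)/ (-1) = -30017/ 80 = -375.21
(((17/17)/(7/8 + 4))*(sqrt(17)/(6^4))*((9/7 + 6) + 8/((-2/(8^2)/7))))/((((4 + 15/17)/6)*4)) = -16337*sqrt(17)/188244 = -0.36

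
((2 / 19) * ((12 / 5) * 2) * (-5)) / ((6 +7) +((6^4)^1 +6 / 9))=-144 / 74651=-0.00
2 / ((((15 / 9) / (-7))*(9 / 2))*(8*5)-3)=-14 / 321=-0.04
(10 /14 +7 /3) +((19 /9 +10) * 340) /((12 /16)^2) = 4152448 /567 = 7323.54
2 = 2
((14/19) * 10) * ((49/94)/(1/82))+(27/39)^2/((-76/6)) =95054459/301834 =314.92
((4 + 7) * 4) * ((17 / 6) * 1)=374 / 3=124.67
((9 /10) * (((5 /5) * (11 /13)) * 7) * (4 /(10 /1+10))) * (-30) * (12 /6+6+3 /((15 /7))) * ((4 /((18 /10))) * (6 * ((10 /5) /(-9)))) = 57904 /65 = 890.83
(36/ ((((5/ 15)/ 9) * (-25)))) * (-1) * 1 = 972/ 25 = 38.88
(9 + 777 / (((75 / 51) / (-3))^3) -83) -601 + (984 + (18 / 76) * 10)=-1865889213 / 296875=-6285.10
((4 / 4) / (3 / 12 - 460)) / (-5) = 4 / 9195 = 0.00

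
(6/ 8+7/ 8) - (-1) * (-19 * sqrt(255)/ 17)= 13/ 8 - 19 * sqrt(255)/ 17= -16.22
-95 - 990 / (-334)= -15370 / 167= -92.04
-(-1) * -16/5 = -16/5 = -3.20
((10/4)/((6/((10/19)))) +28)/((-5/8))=-12868/285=-45.15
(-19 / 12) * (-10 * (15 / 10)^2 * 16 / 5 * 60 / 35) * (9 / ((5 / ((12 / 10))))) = 73872 / 175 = 422.13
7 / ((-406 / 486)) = -8.38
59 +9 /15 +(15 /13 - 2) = 58.75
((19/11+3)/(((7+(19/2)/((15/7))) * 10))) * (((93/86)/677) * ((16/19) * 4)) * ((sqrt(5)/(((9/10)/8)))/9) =4126720 * sqrt(5)/18781922313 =0.00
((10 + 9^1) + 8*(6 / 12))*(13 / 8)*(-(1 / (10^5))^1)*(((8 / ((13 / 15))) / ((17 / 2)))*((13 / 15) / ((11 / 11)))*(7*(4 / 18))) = -2093 / 3825000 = -0.00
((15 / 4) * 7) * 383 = 40215 / 4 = 10053.75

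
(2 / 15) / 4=1 / 30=0.03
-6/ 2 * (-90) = 270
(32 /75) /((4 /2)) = 0.21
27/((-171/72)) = -216/19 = -11.37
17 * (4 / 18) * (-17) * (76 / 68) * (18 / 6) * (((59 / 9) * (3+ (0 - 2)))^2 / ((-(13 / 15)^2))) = 56218150 / 4563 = 12320.44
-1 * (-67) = 67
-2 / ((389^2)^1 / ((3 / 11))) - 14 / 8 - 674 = -4499227317 / 6658124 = -675.75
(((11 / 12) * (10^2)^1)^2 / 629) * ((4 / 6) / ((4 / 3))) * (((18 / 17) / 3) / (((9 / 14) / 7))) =7411250 / 288711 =25.67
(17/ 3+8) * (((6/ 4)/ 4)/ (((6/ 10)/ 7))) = 1435/ 24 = 59.79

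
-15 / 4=-3.75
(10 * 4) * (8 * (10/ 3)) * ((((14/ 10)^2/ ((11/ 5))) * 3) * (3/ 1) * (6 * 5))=2822400/ 11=256581.82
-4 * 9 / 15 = -12 / 5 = -2.40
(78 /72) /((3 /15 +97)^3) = 1625 /1377495072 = 0.00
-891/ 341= -81/ 31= -2.61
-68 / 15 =-4.53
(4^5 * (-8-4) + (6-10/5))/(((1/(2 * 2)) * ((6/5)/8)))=-982720/3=-327573.33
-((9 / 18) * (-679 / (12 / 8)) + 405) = -536 / 3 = -178.67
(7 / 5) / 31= 7 / 155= 0.05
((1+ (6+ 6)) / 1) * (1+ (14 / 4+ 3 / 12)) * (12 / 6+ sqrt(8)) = 298.16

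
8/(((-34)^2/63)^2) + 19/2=795434/83521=9.52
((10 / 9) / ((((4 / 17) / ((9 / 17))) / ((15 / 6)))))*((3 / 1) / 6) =25 / 8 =3.12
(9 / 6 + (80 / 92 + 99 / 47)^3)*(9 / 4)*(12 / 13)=1900143412623 / 32843575466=57.85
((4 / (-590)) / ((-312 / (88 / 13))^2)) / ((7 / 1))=-242 / 530806185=-0.00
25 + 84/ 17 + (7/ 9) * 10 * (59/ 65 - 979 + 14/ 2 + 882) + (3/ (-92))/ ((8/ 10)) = -485313275/ 731952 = -663.04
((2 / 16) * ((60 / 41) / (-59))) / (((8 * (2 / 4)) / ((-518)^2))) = -1006215 / 4838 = -207.98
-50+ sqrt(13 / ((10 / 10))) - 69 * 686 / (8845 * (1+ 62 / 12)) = -16647254 / 327265+ sqrt(13) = -47.26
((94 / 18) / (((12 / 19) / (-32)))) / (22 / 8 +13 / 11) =-67.30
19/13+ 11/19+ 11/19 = 647/247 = 2.62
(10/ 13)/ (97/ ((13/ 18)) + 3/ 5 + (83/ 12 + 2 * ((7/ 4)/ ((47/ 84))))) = 28200/ 5428601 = 0.01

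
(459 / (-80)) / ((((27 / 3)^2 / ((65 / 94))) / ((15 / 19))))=-1105 / 28576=-0.04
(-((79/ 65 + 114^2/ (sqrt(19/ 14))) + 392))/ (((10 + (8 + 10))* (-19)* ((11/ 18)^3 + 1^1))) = 17.67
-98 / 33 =-2.97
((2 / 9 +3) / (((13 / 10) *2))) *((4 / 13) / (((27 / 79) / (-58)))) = -2657560 / 41067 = -64.71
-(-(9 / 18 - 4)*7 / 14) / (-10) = 7 / 40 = 0.18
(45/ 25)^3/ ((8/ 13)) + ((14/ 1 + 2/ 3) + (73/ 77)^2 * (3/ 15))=432640799/ 17787000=24.32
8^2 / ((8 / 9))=72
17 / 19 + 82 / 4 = 813 / 38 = 21.39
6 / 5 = 1.20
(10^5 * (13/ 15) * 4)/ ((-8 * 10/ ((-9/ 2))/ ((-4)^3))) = -1248000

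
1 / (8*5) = 1 / 40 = 0.02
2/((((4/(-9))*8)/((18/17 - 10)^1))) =171/34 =5.03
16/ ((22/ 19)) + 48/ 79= 12536/ 869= 14.43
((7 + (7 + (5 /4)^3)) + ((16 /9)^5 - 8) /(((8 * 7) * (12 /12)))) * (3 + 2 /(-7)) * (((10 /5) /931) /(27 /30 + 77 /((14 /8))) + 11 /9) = 280260428537225 /5238120581568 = 53.50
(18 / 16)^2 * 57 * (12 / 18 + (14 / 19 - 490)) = -1127925 / 32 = -35247.66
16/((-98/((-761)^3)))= 3525688648/49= 71952829.55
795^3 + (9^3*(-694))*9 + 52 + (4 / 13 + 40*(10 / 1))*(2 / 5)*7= 32364001401 / 65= 497907713.86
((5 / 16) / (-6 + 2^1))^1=-5 / 64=-0.08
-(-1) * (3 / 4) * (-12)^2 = 108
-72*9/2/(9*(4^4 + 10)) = -0.14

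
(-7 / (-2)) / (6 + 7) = 7 / 26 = 0.27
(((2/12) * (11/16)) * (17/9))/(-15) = -187/12960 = -0.01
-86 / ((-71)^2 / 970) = -16.55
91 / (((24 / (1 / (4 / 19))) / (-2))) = -1729 / 48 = -36.02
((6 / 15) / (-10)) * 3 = -3 / 25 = -0.12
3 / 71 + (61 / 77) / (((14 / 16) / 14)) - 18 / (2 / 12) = -520909 / 5467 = -95.28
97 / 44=2.20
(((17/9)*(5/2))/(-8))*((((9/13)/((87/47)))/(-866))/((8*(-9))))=-3995/1128321792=-0.00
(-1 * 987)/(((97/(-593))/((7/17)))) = 4097037/1649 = 2484.56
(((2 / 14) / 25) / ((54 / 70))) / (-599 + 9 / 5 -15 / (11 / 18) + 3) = -11 / 918837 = -0.00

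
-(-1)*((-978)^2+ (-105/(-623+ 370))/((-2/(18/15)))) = 241990389/253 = 956483.75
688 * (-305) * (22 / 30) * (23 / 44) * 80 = -19305280 / 3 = -6435093.33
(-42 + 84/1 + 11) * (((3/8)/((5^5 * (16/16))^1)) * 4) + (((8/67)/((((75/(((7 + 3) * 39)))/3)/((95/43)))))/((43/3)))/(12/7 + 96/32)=0.09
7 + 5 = 12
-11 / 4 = -2.75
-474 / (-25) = 474 / 25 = 18.96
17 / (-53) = -17 / 53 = -0.32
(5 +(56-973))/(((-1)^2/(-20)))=18240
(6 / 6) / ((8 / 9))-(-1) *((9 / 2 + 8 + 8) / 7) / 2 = 145 / 56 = 2.59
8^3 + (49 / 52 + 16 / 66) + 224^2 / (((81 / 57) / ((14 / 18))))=3888520001 / 138996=27975.77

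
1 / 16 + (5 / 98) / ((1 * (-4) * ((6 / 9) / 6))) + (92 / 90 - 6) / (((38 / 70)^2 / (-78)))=1118629517 / 849072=1317.47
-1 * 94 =-94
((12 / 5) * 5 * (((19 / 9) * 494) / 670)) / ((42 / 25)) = 46930 / 4221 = 11.12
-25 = -25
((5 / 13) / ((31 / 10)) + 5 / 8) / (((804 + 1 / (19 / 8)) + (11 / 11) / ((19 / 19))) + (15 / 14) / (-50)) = 0.00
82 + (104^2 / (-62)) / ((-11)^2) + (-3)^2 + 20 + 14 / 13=5394903 / 48763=110.64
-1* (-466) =466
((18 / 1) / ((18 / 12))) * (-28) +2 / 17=-5710 / 17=-335.88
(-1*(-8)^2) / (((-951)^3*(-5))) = -64 / 4300426755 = -0.00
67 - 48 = 19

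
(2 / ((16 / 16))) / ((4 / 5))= 5 / 2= 2.50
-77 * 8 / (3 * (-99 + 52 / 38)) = 1672 / 795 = 2.10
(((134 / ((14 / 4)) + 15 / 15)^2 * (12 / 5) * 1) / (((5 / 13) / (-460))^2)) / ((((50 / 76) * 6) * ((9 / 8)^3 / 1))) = 33674510172160 / 35721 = 942709055.52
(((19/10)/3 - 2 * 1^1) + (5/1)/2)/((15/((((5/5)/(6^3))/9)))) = 17/437400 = 0.00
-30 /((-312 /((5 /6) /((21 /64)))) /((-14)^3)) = -78400 /117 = -670.09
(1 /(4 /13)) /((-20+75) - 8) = 13 /188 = 0.07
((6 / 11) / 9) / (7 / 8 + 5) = 16 / 1551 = 0.01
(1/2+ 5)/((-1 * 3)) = -11/6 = -1.83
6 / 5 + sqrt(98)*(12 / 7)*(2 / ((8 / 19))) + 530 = 57*sqrt(2) + 2656 / 5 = 611.81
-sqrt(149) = -12.21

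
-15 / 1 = -15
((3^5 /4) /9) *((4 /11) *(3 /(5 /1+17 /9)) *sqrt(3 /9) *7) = 1701 *sqrt(3) /682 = 4.32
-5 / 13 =-0.38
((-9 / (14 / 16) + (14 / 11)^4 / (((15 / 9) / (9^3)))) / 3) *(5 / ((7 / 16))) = 3108478848 / 717409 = 4332.92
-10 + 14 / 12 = -53 / 6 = -8.83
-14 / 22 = -7 / 11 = -0.64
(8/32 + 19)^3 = 456533/64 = 7133.33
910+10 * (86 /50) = 927.20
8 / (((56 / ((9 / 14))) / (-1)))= -0.09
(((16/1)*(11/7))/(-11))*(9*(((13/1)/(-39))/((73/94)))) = 4512/511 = 8.83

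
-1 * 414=-414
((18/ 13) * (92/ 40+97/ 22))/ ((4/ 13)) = 3321/ 110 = 30.19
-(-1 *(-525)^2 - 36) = 275661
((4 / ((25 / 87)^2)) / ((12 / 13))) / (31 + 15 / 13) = 1.63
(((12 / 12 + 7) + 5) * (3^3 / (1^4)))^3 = 43243551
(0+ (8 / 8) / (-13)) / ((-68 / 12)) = 3 / 221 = 0.01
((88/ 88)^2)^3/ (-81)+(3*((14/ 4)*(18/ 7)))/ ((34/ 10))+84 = 126586/ 1377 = 91.93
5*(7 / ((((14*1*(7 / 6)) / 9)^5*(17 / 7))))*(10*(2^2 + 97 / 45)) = 4416274710 / 98001617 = 45.06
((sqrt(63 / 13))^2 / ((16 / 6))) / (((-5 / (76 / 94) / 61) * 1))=-219051 / 12220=-17.93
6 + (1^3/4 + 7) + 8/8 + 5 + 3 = 89/4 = 22.25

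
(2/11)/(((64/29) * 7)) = 29/2464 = 0.01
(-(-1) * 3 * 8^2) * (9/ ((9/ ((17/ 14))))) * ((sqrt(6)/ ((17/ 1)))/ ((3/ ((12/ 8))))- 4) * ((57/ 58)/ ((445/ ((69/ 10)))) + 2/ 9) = -300068768/ 1355025 + 2206388 * sqrt(6)/ 1355025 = -217.46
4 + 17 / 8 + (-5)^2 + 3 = 34.12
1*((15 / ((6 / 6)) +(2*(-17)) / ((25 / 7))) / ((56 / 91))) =1781 / 200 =8.90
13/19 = 0.68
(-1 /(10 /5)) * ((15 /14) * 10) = -75 /14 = -5.36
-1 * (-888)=888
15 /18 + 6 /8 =1.58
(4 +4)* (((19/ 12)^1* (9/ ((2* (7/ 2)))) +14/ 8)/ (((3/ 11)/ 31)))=72292/ 21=3442.48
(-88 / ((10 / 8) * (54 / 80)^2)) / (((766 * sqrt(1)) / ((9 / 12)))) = -14080 / 93069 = -0.15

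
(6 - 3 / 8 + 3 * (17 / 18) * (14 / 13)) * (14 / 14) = 2707 / 312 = 8.68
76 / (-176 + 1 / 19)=-1444 / 3343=-0.43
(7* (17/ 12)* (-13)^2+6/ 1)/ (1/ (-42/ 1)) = -70640.50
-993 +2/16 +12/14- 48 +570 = -26321/56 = -470.02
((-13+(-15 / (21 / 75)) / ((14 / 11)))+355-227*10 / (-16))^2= 29990966041 / 153664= 195172.36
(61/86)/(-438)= -61/37668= -0.00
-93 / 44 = -2.11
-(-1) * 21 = 21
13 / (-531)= -13 / 531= -0.02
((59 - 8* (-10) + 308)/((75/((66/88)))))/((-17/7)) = -3129/1700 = -1.84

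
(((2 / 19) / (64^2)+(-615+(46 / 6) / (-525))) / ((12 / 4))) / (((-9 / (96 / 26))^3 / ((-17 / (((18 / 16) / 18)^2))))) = -25236263377408 / 409643325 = -61605.45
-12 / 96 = -1 / 8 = -0.12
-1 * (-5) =5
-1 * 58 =-58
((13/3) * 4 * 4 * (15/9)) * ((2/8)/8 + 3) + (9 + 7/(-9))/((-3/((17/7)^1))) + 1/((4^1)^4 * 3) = 16625855/48384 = 343.62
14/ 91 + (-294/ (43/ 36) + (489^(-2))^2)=-7862435311252787/ 31962978626319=-245.99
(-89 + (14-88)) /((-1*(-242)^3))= -163 /14172488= -0.00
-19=-19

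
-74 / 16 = -37 / 8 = -4.62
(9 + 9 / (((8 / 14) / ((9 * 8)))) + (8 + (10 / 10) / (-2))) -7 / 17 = 1150.09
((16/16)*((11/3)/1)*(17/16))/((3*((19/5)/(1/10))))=187/5472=0.03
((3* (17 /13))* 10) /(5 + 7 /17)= 4335 /598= 7.25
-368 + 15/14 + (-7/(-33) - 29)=-182821/462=-395.72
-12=-12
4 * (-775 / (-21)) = 3100 / 21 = 147.62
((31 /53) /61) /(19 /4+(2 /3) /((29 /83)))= 10788 /7490861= 0.00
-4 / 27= -0.15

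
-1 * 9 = -9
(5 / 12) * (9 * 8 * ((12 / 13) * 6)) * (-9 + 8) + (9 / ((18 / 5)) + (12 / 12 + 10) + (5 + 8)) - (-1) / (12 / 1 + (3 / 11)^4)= -49065469 / 351546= -139.57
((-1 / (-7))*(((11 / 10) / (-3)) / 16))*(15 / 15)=-11 / 3360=-0.00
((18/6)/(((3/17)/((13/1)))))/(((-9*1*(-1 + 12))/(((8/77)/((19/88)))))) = -14144/13167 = -1.07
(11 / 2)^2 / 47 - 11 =-1947 / 188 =-10.36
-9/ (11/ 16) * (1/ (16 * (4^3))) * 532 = -1197/ 176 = -6.80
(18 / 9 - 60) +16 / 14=-398 / 7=-56.86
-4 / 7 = -0.57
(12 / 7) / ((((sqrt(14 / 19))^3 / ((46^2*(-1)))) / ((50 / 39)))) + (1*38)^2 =-5908.63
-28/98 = -2/7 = -0.29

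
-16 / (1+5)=-8 / 3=-2.67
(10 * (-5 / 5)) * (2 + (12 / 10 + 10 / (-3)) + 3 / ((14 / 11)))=-467 / 21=-22.24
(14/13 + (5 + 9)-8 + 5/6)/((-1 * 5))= -617/390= -1.58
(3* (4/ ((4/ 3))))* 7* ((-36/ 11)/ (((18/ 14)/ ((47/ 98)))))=-846/ 11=-76.91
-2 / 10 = -1 / 5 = -0.20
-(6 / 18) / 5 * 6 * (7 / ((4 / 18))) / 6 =-21 / 10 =-2.10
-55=-55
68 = 68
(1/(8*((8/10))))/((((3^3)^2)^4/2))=5/4518872583696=0.00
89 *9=801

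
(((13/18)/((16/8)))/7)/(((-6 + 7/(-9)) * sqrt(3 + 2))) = -13 * sqrt(5)/8540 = -0.00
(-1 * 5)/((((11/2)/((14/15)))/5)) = -140/33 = -4.24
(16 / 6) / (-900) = -2 / 675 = -0.00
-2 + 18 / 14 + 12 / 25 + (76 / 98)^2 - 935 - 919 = -111264313 / 60025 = -1853.63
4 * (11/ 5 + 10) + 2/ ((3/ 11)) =842/ 15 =56.13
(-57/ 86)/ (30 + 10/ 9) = -0.02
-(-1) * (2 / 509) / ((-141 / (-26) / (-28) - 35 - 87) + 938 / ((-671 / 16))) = -976976 / 35943529239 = -0.00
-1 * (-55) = 55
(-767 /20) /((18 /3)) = -767 /120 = -6.39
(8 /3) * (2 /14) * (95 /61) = 760 /1281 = 0.59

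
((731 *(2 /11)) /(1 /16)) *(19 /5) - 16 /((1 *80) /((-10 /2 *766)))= 486578 /55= 8846.87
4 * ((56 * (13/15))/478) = 1456/3585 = 0.41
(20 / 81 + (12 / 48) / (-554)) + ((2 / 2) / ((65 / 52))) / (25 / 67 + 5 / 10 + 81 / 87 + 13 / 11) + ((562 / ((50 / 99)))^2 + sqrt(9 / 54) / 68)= sqrt(6) / 408 + 17730516105443455009 / 14319181215000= 1238235.34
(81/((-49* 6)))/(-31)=27/3038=0.01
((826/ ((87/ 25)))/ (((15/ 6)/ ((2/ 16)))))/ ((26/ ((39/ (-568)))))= -2065/ 65888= -0.03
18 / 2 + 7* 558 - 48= 3867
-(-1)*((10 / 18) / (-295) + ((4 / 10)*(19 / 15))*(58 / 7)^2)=22625039 / 650475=34.78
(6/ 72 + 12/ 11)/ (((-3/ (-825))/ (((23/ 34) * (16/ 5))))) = 35650/ 51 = 699.02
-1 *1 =-1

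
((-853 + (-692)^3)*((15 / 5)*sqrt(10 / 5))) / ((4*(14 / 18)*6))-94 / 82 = -2982372669*sqrt(2) / 56-47 / 41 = -75316284.66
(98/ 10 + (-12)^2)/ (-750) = -0.21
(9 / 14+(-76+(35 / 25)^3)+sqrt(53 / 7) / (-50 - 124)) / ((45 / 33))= -1397803 / 26250 - 11 * sqrt(371) / 18270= -53.26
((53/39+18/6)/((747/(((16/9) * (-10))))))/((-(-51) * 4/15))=-2000/262197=-0.01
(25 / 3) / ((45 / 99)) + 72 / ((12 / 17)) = 361 / 3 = 120.33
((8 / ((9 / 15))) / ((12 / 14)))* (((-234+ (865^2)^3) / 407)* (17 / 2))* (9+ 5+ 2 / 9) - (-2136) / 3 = 63804832930371807829624 / 32967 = 1935415200969812473.98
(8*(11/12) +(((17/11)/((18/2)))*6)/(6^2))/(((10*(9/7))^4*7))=1499939/38972340000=0.00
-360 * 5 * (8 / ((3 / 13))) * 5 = -312000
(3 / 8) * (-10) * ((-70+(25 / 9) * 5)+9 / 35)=8797 / 42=209.45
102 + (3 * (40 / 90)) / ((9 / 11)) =2798 / 27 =103.63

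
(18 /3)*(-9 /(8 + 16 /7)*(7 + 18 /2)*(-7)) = 588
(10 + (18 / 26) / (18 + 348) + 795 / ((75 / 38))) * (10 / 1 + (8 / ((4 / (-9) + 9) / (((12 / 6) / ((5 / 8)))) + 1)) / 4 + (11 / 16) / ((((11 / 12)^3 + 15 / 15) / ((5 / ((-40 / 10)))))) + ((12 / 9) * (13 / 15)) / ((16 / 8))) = 36747037025201 / 8368965150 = 4390.87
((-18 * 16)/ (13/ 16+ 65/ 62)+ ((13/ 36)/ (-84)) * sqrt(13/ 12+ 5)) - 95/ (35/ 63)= -300681/ 923 - 13 * sqrt(219)/ 18144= -325.78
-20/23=-0.87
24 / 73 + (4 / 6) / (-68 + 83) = 0.37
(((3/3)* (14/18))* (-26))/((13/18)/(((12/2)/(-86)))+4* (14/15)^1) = 5460/1787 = 3.06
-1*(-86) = 86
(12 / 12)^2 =1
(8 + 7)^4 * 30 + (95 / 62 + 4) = 94162843 / 62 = 1518755.53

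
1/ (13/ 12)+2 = 38/ 13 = 2.92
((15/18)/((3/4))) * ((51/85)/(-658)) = -1/987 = -0.00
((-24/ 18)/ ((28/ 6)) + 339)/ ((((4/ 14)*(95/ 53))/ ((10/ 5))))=125663/ 95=1322.77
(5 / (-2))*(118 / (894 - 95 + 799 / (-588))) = -173460 / 469013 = -0.37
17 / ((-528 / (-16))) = 17 / 33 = 0.52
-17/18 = -0.94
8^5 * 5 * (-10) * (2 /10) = -327680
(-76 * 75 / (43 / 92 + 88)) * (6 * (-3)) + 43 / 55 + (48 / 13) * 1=2258354887 / 1939795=1164.22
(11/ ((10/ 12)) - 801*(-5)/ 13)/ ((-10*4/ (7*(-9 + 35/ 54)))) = 21975877/ 46800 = 469.57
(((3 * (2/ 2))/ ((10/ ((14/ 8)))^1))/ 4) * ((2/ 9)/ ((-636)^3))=-7/ 61742269440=-0.00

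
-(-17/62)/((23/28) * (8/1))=119/2852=0.04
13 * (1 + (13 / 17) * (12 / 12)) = 390 / 17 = 22.94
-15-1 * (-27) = 12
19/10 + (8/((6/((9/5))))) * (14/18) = 113/30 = 3.77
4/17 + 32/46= 0.93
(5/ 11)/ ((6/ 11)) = 5/ 6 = 0.83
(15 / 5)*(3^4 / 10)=243 / 10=24.30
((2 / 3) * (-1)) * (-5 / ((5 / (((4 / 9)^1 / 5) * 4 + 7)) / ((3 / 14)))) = 331 / 315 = 1.05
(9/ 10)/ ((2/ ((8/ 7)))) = 18/ 35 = 0.51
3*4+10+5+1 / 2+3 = 61 / 2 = 30.50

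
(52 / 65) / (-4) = -1 / 5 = -0.20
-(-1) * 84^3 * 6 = 3556224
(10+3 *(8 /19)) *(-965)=-206510 /19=-10868.95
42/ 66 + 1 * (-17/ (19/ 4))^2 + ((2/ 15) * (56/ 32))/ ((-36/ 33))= 18914993/ 1429560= 13.23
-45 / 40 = -9 / 8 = -1.12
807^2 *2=1302498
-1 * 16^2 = -256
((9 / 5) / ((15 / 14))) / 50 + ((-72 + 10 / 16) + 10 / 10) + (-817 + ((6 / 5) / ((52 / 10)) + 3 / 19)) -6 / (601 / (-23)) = -658156934029 / 742235000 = -886.72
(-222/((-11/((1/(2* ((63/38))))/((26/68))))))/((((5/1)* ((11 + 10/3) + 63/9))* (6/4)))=11951/120120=0.10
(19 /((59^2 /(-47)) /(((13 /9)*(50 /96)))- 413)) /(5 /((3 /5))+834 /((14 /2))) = -0.00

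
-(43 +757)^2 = -640000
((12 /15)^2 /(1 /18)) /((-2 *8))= -18 /25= -0.72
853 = 853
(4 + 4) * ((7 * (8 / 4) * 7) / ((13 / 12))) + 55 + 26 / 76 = 384843 / 494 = 779.03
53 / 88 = 0.60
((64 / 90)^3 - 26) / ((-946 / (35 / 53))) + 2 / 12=168649549 / 913765050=0.18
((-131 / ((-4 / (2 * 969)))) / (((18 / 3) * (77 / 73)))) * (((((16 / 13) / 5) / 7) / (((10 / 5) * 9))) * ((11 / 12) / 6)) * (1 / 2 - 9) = -52510433 / 2063880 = -25.44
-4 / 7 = -0.57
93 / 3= 31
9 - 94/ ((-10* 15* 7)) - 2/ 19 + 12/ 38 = 92768/ 9975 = 9.30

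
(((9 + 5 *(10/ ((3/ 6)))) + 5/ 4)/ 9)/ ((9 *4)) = 49/ 144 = 0.34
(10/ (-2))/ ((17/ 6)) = -30/ 17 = -1.76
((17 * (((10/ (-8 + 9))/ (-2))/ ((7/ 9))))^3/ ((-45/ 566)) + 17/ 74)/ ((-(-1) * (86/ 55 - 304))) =-22918312567205/ 422204188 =-54282.53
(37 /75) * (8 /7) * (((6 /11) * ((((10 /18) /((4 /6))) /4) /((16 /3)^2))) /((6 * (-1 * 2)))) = -37 /197120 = -0.00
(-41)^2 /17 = 1681 /17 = 98.88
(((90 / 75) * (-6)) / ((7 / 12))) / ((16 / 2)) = -54 / 35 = -1.54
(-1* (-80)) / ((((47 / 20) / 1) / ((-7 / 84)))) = -400 / 141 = -2.84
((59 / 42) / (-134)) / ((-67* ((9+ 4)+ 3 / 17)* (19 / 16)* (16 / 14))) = 0.00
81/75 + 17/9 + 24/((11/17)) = 99148/2475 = 40.06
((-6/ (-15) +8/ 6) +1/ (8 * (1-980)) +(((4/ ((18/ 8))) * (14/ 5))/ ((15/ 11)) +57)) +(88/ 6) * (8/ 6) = 433179413/ 5286600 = 81.94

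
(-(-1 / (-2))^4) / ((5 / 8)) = -1 / 10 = -0.10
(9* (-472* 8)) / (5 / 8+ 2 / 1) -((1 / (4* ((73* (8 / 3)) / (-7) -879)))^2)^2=-3050876743116559717156311 / 235656528092071835392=-12946.29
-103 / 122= -0.84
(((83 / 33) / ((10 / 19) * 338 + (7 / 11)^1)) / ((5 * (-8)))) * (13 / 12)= -20501 / 53730720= -0.00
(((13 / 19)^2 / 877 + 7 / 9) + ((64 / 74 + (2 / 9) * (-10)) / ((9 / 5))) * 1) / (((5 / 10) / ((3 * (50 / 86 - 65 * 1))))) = -127336235200 / 13600057329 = -9.36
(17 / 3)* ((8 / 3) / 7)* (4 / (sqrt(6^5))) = 0.10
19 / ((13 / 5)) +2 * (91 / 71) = 9111 / 923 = 9.87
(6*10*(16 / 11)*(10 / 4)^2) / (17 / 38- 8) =-228000 / 3157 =-72.22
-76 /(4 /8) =-152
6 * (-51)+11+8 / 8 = -294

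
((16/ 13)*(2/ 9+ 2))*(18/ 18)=320/ 117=2.74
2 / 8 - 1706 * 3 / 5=-20467 / 20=-1023.35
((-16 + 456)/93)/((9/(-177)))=-25960/279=-93.05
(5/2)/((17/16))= 40/17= 2.35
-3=-3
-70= -70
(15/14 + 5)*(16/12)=170/21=8.10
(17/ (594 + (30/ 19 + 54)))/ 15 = 0.00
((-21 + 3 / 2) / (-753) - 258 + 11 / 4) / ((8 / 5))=-1281225 / 8032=-159.52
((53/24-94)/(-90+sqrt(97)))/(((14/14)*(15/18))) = 2203*sqrt(97)/160060+19827/16006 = 1.37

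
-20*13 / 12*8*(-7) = 3640 / 3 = 1213.33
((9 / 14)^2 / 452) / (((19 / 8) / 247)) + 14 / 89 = 248753 / 985586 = 0.25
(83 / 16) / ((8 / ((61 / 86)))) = 5063 / 11008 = 0.46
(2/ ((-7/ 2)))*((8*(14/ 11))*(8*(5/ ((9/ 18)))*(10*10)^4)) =-512000000000/ 11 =-46545454545.45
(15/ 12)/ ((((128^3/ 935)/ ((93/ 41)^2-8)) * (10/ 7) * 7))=-4487065/ 28202500096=-0.00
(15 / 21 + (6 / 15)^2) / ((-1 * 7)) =-153 / 1225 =-0.12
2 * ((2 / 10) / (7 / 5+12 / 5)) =2 / 19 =0.11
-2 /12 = -1 /6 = -0.17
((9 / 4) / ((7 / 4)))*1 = 9 / 7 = 1.29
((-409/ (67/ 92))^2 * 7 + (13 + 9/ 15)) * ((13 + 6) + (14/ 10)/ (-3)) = 40919179.55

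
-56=-56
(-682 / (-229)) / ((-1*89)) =-682 / 20381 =-0.03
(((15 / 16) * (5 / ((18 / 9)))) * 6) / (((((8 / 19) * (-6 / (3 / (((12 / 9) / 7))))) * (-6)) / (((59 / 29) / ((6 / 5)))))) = 2942625 / 118784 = 24.77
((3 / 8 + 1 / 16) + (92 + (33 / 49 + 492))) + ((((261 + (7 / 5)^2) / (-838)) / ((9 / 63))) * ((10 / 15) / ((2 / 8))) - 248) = 8161157927 / 24637200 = 331.25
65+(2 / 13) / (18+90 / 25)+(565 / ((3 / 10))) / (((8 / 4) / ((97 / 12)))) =7676.81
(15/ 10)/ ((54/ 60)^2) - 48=-1246/ 27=-46.15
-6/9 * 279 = -186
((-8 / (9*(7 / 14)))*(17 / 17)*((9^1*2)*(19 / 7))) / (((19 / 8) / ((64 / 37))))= -16384 / 259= -63.26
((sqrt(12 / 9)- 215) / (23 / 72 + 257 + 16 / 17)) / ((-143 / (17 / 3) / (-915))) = -1364484600 / 45203873 + 4230960 * sqrt(3) / 45203873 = -30.02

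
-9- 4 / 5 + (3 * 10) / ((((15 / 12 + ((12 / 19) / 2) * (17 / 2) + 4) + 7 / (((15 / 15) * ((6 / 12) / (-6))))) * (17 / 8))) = -1635591 / 163795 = -9.99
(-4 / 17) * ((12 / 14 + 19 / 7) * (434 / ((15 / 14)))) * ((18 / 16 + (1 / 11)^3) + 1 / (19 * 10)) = -165511542 / 429913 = -384.99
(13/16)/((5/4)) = 13/20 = 0.65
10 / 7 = 1.43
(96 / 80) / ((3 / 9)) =18 / 5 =3.60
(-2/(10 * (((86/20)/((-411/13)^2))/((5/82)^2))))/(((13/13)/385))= -1625864625/24431654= -66.55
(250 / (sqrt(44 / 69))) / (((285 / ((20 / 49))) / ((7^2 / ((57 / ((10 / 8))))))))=625 * sqrt(759) / 35739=0.48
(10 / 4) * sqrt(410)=50.62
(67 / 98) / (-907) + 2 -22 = -1777787 / 88886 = -20.00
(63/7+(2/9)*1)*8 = 664/9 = 73.78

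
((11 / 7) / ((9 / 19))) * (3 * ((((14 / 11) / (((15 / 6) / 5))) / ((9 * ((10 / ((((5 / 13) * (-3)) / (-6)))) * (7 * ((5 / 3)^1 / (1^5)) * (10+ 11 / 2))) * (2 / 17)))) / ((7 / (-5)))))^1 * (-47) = 15181 / 177723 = 0.09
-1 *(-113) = 113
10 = 10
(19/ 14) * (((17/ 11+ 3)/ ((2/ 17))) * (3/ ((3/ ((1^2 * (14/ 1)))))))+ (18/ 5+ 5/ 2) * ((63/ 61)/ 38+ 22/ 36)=6940744/ 9405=737.98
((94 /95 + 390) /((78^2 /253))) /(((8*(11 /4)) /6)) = 213578 /48165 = 4.43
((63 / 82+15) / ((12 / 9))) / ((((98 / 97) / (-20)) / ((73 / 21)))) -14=-46566193 / 56252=-827.81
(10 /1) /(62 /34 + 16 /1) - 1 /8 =1057 /2424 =0.44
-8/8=-1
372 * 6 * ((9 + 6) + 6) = 46872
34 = 34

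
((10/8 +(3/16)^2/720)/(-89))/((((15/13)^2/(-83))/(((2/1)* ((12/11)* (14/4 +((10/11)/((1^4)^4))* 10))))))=24.05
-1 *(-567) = 567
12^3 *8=13824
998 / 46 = 499 / 23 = 21.70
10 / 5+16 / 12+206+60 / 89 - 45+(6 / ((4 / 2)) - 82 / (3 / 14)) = -57314 / 267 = -214.66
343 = 343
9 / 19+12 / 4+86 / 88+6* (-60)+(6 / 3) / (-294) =-43694969 / 122892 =-355.56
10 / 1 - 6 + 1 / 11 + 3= 78 / 11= 7.09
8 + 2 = 10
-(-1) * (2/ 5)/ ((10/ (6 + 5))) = 11/ 25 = 0.44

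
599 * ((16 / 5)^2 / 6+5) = 301297 / 75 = 4017.29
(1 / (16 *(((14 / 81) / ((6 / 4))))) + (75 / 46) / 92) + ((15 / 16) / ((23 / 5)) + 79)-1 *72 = 1839991 / 236992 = 7.76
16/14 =8/7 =1.14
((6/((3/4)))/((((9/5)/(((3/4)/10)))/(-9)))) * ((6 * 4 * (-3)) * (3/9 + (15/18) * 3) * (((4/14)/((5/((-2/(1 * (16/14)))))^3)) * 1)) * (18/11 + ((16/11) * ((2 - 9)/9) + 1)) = -124117/11000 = -11.28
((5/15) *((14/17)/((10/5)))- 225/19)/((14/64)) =-362944/6783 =-53.51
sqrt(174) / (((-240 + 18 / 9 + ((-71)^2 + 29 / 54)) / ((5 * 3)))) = 810 * sqrt(174) / 259391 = 0.04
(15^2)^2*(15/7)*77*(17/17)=8353125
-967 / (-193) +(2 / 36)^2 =313501 / 62532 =5.01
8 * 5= 40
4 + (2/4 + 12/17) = 177/34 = 5.21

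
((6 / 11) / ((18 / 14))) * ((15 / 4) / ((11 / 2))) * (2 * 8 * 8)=4480 / 121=37.02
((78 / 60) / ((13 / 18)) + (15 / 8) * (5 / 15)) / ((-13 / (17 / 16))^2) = 28033 / 1730560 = 0.02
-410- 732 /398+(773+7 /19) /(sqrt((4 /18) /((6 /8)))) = -81956 /199+22041 * sqrt(6) /38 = 1008.93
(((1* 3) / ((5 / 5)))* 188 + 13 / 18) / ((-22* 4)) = -10165 / 1584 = -6.42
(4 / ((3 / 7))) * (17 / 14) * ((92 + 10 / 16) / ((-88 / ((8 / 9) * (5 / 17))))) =-1235 / 396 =-3.12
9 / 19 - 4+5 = 28 / 19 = 1.47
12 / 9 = 4 / 3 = 1.33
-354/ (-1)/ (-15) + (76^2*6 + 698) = 176652/ 5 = 35330.40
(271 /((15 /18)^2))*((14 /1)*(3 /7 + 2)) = 331704 /25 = 13268.16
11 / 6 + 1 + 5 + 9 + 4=125 / 6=20.83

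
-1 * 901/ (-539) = 901/ 539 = 1.67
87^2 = 7569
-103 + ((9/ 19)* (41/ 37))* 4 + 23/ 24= -1686223/ 16872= -99.94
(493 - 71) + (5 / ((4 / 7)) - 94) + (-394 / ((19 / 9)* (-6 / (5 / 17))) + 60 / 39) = 347.44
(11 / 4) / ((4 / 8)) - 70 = -129 / 2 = -64.50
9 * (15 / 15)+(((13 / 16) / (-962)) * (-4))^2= 9.00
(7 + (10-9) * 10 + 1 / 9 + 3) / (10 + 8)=181 / 162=1.12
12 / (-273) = -4 / 91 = -0.04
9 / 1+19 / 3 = 46 / 3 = 15.33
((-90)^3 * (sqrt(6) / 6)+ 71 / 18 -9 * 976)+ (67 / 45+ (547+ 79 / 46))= -305842.85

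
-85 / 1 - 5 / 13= -1110 / 13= -85.38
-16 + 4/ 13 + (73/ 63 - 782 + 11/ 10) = -6514601/ 8190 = -795.43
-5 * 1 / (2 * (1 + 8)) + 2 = 31 / 18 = 1.72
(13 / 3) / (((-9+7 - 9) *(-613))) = 13 / 20229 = 0.00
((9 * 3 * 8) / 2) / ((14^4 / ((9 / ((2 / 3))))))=729 / 19208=0.04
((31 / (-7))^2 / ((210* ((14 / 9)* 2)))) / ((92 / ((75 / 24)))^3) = 9009375 / 7658004021248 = 0.00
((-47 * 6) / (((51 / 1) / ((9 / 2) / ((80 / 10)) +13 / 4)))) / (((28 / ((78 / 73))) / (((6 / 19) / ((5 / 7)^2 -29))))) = 2348073 / 263330272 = 0.01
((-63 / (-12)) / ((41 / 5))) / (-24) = -35 / 1312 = -0.03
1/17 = 0.06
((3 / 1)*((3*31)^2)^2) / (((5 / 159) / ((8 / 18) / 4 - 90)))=-3207422603277 / 5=-641484520655.40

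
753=753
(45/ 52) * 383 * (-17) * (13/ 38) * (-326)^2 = -7784584155/ 38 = -204857477.76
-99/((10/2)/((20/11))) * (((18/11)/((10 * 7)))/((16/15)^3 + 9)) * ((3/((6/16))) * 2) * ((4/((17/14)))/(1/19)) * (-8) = 4255027200/6446077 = 660.10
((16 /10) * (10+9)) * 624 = 94848 /5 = 18969.60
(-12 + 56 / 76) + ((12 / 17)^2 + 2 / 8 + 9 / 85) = -1143117 / 109820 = -10.41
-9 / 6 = -3 / 2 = -1.50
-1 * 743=-743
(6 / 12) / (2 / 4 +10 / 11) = 11 / 31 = 0.35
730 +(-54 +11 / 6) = 4067 / 6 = 677.83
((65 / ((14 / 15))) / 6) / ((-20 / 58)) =-1885 / 56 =-33.66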